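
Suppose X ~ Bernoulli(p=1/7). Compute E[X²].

Using the identity E[X²] = Var(X) + (E[X])²:
E[X] = \frac{1}{7}
Var(X) = \frac{6}{49}
E[X²] = \frac{6}{49} + (\frac{1}{7})²
= \frac{1}{7}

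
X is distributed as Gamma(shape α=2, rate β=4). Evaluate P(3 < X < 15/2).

P(3 < X < 15/2) = ∫_{3}^{15/2} f(x) dx
where f(x) = 16 x e^{- 4 x}
= \frac{-31 + 13 e^{18}}{e^{30}}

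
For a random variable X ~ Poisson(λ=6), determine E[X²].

Using the identity E[X²] = Var(X) + (E[X])²:
E[X] = 6
Var(X) = 6
E[X²] = 6 + (6)²
= 42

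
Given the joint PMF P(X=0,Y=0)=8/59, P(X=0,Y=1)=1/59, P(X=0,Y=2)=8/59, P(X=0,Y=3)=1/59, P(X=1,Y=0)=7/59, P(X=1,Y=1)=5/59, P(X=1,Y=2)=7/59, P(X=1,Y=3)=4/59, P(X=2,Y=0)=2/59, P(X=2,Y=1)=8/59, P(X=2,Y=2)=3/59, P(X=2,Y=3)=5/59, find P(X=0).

P(X=0) = P(X=0,Y=0) + P(X=0,Y=1) + P(X=0,Y=2) + P(X=0,Y=3)
= 8/59 + 1/59 + 8/59 + 1/59
= 18/59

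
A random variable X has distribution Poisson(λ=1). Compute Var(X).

For X ~ Poisson(λ=1):
Var(X) = 1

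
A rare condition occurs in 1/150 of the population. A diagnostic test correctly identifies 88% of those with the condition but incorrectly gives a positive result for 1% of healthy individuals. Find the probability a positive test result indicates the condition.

Let D = the rare event, + = positive/flagged.
P(D) = 1/150
P(+|D) = 88/100 = 22/25
P(+|D') = 1/100
P(+) = P(+|D)P(D) + P(+|D')P(D')
     = \frac{22}{25} × \frac{1}{150} + \frac{1}{100} × \frac{149}{150}
     = \frac{79}{5000}
P(D|+) = P(+|D)P(D)/P(+) = \frac{88}{237}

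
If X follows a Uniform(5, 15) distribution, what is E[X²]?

Using the identity E[X²] = Var(X) + (E[X])²:
E[X] = 10
Var(X) = \frac{25}{3}
E[X²] = \frac{25}{3} + (10)²
= \frac{325}{3}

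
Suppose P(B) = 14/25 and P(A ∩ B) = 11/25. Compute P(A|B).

P(A|B) = P(A ∩ B) / P(B)
= (11/25) / (14/25)
= 11/14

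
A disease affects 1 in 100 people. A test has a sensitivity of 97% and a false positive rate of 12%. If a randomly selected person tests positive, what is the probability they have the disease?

Let D = the rare event, + = positive/flagged.
P(D) = 1/100
P(+|D) = 97/100
P(+|D') = 12/100 = 3/25
P(+) = P(+|D)P(D) + P(+|D')P(D')
     = \frac{97}{100} × \frac{1}{100} + \frac{3}{25} × \frac{99}{100}
     = \frac{257}{2000}
P(D|+) = P(+|D)P(D)/P(+) = \frac{97}{1285}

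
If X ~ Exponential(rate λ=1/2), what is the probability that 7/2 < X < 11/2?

P(7/2 < X < 11/2) = ∫_{7/2}^{11/2} f(x) dx
where f(x) = \frac{e^{- \frac{x}{2}}}{2}
= - \frac{1 - e}{e^{\frac{11}{4}}}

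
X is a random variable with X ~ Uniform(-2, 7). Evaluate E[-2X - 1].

For X ~ Uniform(-2, 7):
E[X] = \frac{5}{2}
E[-2X - 1] = -2 × E[X] - 1 = -6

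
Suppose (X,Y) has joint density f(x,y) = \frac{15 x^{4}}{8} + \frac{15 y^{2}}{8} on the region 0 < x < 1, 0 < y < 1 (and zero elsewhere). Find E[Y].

E[Y] = ∫_0^1 ∫_0^1 y × f(x,y) dx dy
= \frac{21}{32}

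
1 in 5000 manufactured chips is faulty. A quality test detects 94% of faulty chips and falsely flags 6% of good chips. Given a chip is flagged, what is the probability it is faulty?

Let D = the rare event, + = positive/flagged.
P(D) = 1/5000
P(+|D) = 94/100 = 47/50
P(+|D') = 6/100 = 3/50
P(+) = P(+|D)P(D) + P(+|D')P(D')
     = \frac{47}{50} × \frac{1}{5000} + \frac{3}{50} × \frac{4999}{5000}
     = \frac{3761}{62500}
P(D|+) = P(+|D)P(D)/P(+) = \frac{47}{15044}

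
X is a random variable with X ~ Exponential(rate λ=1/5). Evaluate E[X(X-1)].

E[X(X-1)] = E[X² - X] = E[X²] - E[X]
E[X] = 5
E[X²] = Var(X) + (E[X])² = 25 + (5)² = 50
E[X(X-1)] = 50 - 5 = 45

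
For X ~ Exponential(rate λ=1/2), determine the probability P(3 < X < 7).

P(3 < X < 7) = ∫_{3}^{7} f(x) dx
where f(x) = \frac{e^{- \frac{x}{2}}}{2}
= - \frac{1 - e^{2}}{e^{\frac{7}{2}}}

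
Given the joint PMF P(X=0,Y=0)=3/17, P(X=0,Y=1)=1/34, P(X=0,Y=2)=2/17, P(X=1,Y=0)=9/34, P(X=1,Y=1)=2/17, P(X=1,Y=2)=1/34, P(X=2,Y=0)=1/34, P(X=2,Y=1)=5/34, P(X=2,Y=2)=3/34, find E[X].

First find marginal of X:
P(X=0) = 11/34
P(X=1) = 7/17
P(X=2) = 9/34
E[X] = 0 × 11/34 + 1 × 7/17 + 2 × 9/34 = 16/17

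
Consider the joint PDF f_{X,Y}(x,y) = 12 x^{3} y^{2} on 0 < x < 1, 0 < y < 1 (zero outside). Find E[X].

E[X] = ∫_0^1 ∫_0^1 x × f(x,y) dy dx
= ∫_0^1 ∫_0^1 x × (12 x^{3} y^{2}) dy dx
= \frac{4}{5}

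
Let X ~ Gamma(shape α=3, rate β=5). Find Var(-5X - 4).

For X ~ Gamma(shape α=3, rate β=5):
Var(X) = \frac{3}{25}
Var(-5X - 4) = (-5)² × Var(X) = 25 × \frac{3}{25} = 3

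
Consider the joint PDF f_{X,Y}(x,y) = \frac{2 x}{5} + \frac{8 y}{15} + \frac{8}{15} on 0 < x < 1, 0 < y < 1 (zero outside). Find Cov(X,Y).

E[XY] = ∫∫ xy × f(x,y) dx dy = \frac{13}{45}
E[X] = \frac{8}{15}
E[Y] = \frac{49}{90}
Cov(X,Y) = E[XY] - E[X]E[Y] = - \frac{1}{675}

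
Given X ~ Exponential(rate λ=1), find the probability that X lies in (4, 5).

P(4 < X < 5) = ∫_{4}^{5} f(x) dx
where f(x) = e^{- x}
= - \frac{1 - e}{e^{5}}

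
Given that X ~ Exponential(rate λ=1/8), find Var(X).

For X ~ Exponential(rate λ=1/8):
Var(X) = 64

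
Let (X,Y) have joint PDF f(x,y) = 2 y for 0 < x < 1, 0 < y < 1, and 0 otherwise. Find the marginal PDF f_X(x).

f_X(x) = ∫_0^1 f(x,y) dy
= ∫_0^1 2 y dy
= 1 for 0 < x < 1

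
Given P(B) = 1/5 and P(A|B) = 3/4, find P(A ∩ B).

By definition, P(A|B) = P(A ∩ B) / P(B)
So P(A ∩ B) = P(A|B) × P(B)
= 3/4 × 1/5
= 3/20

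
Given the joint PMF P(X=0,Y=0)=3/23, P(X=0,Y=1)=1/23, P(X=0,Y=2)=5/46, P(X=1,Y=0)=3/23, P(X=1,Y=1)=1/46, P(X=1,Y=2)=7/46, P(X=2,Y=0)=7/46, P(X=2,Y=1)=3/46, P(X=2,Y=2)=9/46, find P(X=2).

P(X=2) = P(X=2,Y=0) + P(X=2,Y=1) + P(X=2,Y=2)
= 7/46 + 3/46 + 9/46
= 19/46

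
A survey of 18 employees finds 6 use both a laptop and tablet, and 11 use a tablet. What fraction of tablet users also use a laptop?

P(A ∩ B) = 6/18 = 1/3
P(B) = 11/18
P(A|B) = P(A ∩ B) / P(B) = (1/3) / (11/18) = 6/11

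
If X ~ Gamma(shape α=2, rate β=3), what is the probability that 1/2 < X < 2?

P(1/2 < X < 2) = ∫_{1/2}^{2} f(x) dx
where f(x) = 9 x e^{- 3 x}
= - \frac{7}{e^{6}} + \frac{5}{2 e^{\frac{3}{2}}}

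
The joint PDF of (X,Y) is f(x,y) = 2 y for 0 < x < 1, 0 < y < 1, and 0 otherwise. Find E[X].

f_X(x) = ∫_0^1 2 y dy = 1
E[X] = ∫_0^1 x × (1) dx = \frac{1}{2}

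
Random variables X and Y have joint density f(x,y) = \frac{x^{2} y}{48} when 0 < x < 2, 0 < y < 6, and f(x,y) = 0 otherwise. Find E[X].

f_X(x) = ∫_0^6 \frac{x^{2} y}{48} dy = \frac{3 x^{2}}{8}
E[X] = ∫_0^2 x × (\frac{3 x^{2}}{8}) dx = \frac{3}{2}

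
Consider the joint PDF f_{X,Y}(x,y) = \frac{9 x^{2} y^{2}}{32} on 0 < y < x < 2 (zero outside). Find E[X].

f_X(x) = ∫_0^x \frac{9 x^{2} y^{2}}{32} dy = \frac{3 x^{5}}{32}
E[X] = ∫_0^2 x × (\frac{3 x^{5}}{32}) dx = \frac{12}{7}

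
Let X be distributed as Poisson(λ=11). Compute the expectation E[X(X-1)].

E[X(X-1)] = E[X² - X] = E[X²] - E[X]
E[X] = 11
E[X²] = Var(X) + (E[X])² = 11 + (11)² = 132
E[X(X-1)] = 132 - 11 = 121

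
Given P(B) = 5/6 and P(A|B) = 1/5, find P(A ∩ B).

By definition, P(A|B) = P(A ∩ B) / P(B)
So P(A ∩ B) = P(A|B) × P(B)
= 1/5 × 5/6
= 1/6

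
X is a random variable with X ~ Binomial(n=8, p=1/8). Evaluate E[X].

For X ~ Binomial(n=8, p=1/8), the expected value is:
E[X] = 1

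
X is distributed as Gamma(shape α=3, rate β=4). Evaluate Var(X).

For X ~ Gamma(shape α=3, rate β=4):
Var(X) = \frac{3}{16}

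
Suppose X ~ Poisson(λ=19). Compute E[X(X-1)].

E[X(X-1)] = E[X² - X] = E[X²] - E[X]
E[X] = 19
E[X²] = Var(X) + (E[X])² = 19 + (19)² = 380
E[X(X-1)] = 380 - 19 = 361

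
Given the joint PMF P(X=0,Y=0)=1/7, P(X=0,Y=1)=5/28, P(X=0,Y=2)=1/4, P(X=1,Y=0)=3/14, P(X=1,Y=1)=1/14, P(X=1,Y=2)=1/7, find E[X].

First find marginal of X:
P(X=0) = 4/7
P(X=1) = 3/7
E[X] = 0 × 4/7 + 1 × 3/7 = 3/7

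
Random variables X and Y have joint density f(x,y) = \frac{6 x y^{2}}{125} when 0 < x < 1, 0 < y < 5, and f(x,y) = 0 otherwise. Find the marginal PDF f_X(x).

f_X(x) = ∫_0^5 f(x,y) dy
= ∫_0^5 \frac{6 x y^{2}}{125} dy
= 2 x for 0 < x < 1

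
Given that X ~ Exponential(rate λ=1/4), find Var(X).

For X ~ Exponential(rate λ=1/4):
Var(X) = 16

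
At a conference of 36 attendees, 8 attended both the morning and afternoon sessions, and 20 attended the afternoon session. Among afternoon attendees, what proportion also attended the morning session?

P(A ∩ B) = 8/36 = 2/9
P(B) = 20/36 = 5/9
P(A|B) = P(A ∩ B) / P(B) = (2/9) / (5/9) = 2/5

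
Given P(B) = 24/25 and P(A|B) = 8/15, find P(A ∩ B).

By definition, P(A|B) = P(A ∩ B) / P(B)
So P(A ∩ B) = P(A|B) × P(B)
= 8/15 × 24/25
= 64/125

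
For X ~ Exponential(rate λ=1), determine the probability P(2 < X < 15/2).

P(2 < X < 15/2) = ∫_{2}^{15/2} f(x) dx
where f(x) = e^{- x}
= - \frac{1}{e^{\frac{15}{2}}} + e^{-2}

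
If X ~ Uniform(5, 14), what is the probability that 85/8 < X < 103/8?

P(85/8 < X < 103/8) = ∫_{85/8}^{103/8} f(x) dx
where f(x) = \frac{1}{9}
= \frac{1}{4}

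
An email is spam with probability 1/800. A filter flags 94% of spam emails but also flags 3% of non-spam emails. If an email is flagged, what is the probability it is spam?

Let D = the rare event, + = positive/flagged.
P(D) = 1/800
P(+|D) = 94/100 = 47/50
P(+|D') = 3/100
P(+) = P(+|D)P(D) + P(+|D')P(D')
     = \frac{47}{50} × \frac{1}{800} + \frac{3}{100} × \frac{799}{800}
     = \frac{2491}{80000}
P(D|+) = P(+|D)P(D)/P(+) = \frac{2}{53}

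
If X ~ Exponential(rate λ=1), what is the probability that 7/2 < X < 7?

P(7/2 < X < 7) = ∫_{7/2}^{7} f(x) dx
where f(x) = e^{- x}
= - \frac{1}{e^{7}} + e^{- \frac{7}{2}}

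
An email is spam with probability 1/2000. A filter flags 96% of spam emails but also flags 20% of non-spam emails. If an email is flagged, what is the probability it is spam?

Let D = the rare event, + = positive/flagged.
P(D) = 1/2000
P(+|D) = 96/100 = 24/25
P(+|D') = 20/100 = 1/5
P(+) = P(+|D)P(D) + P(+|D')P(D')
     = \frac{24}{25} × \frac{1}{2000} + \frac{1}{5} × \frac{1999}{2000}
     = \frac{10019}{50000}
P(D|+) = P(+|D)P(D)/P(+) = \frac{24}{10019}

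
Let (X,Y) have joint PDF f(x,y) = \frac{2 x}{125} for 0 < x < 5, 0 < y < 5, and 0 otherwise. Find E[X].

f_X(x) = ∫_0^5 \frac{2 x}{125} dy = \frac{2 x}{25}
E[X] = ∫_0^5 x × (\frac{2 x}{25}) dx = \frac{10}{3}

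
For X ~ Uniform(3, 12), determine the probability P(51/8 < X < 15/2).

P(51/8 < X < 15/2) = ∫_{51/8}^{15/2} f(x) dx
where f(x) = \frac{1}{9}
= \frac{1}{8}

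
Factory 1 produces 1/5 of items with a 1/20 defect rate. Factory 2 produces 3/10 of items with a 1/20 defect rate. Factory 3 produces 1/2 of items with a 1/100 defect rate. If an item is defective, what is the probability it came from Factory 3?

Using Bayes' theorem:
P(F1) = 1/5, P(D|F1) = 1/20
P(F2) = 3/10, P(D|F2) = 1/20
P(F3) = 1/2, P(D|F3) = 1/100
P(D) = P(D|F1)P(F1) + P(D|F2)P(F2) + P(D|F3)P(F3)
     = \frac{3}{100}
P(F3|D) = P(D|F3)P(F3) / P(D)
= \frac{1}{6}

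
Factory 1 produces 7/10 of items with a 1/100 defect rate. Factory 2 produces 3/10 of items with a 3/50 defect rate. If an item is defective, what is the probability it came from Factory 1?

Using Bayes' theorem:
P(F1) = 7/10, P(D|F1) = 1/100
P(F2) = 3/10, P(D|F2) = 3/50
P(D) = P(D|F1)P(F1) + P(D|F2)P(F2)
     = \frac{1}{40}
P(F1|D) = P(D|F1)P(F1) / P(D)
= \frac{7}{25}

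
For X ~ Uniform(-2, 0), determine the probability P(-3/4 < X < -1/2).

P(-3/4 < X < -1/2) = ∫_{-3/4}^{-1/2} f(x) dx
where f(x) = \frac{1}{2}
= \frac{1}{8}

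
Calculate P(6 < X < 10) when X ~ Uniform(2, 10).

P(6 < X < 10) = ∫_{6}^{10} f(x) dx
where f(x) = \frac{1}{8}
= \frac{1}{2}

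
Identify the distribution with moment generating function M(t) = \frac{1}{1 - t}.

The MGF M(t) = \frac{1}{1 - t} is the standard form for the Exponential distribution.
Comparing with the known MGF formula identifies: Exponential(rate λ=1)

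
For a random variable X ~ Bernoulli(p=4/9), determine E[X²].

Using the identity E[X²] = Var(X) + (E[X])²:
E[X] = \frac{4}{9}
Var(X) = \frac{20}{81}
E[X²] = \frac{20}{81} + (\frac{4}{9})²
= \frac{4}{9}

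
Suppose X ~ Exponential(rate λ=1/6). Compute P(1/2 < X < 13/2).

P(1/2 < X < 13/2) = ∫_{1/2}^{13/2} f(x) dx
where f(x) = \frac{e^{- \frac{x}{6}}}{6}
= - \frac{1 - e}{e^{\frac{13}{12}}}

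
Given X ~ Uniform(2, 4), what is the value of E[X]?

For X ~ Uniform(2, 4), the expected value is:
E[X] = 3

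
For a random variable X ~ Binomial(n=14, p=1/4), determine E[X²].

Using the identity E[X²] = Var(X) + (E[X])²:
E[X] = \frac{7}{2}
Var(X) = \frac{21}{8}
E[X²] = \frac{21}{8} + (\frac{7}{2})²
= \frac{119}{8}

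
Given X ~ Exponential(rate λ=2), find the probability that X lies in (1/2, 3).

P(1/2 < X < 3) = ∫_{1/2}^{3} f(x) dx
where f(x) = 2 e^{- 2 x}
= - \frac{1 - e^{5}}{e^{6}}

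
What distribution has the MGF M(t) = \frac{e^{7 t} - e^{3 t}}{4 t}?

The MGF M(t) = \frac{e^{7 t} - e^{3 t}}{4 t} is the standard form for the Uniform distribution.
Comparing with the known MGF formula identifies: Uniform(3, 7)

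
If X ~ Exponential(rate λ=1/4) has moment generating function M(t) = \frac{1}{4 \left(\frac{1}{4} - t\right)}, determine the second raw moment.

To find E[X^2], compute M^(2)(0):
M^(1)(t) = \frac{1}{4 \left(\frac{1}{4} - t\right)^{2}}
M^(2)(t) = \frac{1}{2 \left(\frac{1}{4} - t\right)^{3}}
M^(2)(0) = 32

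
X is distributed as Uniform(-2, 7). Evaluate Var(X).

For X ~ Uniform(-2, 7):
Var(X) = \frac{27}{4}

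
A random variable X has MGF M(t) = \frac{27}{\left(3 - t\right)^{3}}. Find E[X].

To find E[X], compute M^(1)(0):
M^(1)(t) = \frac{81}{\left(3 - t\right)^{4}}
M^(1)(0) = 1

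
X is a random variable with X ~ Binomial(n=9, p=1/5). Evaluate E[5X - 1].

For X ~ Binomial(n=9, p=1/5):
E[X] = \frac{9}{5}
E[5X - 1] = 5 × E[X] - 1 = 8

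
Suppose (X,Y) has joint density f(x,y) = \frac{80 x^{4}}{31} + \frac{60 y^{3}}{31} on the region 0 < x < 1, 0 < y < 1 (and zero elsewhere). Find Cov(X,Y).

E[XY] = ∫∫ xy × f(x,y) dx dy = \frac{38}{93}
E[X] = \frac{125}{186}
E[Y] = \frac{20}{31}
Cov(X,Y) = E[XY] - E[X]E[Y] = - \frac{24}{961}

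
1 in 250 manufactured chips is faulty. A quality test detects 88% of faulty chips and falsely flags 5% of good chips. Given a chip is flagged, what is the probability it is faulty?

Let D = the rare event, + = positive/flagged.
P(D) = 1/250
P(+|D) = 88/100 = 22/25
P(+|D') = 5/100 = 1/20
P(+) = P(+|D)P(D) + P(+|D')P(D')
     = \frac{22}{25} × \frac{1}{250} + \frac{1}{20} × \frac{249}{250}
     = \frac{1333}{25000}
P(D|+) = P(+|D)P(D)/P(+) = \frac{88}{1333}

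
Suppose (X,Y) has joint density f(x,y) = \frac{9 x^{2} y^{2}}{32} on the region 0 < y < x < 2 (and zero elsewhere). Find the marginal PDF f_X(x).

f_X(x) = ∫_0^x \frac{9 x^{2} y^{2}}{32} dy = \frac{3 x^{5}}{32}
for 0 < x < 2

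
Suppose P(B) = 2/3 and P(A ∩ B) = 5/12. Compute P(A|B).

P(A|B) = P(A ∩ B) / P(B)
= (5/12) / (2/3)
= 5/8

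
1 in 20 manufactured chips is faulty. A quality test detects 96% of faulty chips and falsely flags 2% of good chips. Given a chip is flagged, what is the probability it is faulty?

Let D = the rare event, + = positive/flagged.
P(D) = 1/20
P(+|D) = 96/100 = 24/25
P(+|D') = 2/100 = 1/50
P(+) = P(+|D)P(D) + P(+|D')P(D')
     = \frac{24}{25} × \frac{1}{20} + \frac{1}{50} × \frac{19}{20}
     = \frac{67}{1000}
P(D|+) = P(+|D)P(D)/P(+) = \frac{48}{67}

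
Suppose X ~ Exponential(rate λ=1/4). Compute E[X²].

Using the identity E[X²] = Var(X) + (E[X])²:
E[X] = 4
Var(X) = 16
E[X²] = 16 + (4)²
= 32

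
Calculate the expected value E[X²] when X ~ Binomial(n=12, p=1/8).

Using the identity E[X²] = Var(X) + (E[X])²:
E[X] = \frac{3}{2}
Var(X) = \frac{21}{16}
E[X²] = \frac{21}{16} + (\frac{3}{2})²
= \frac{57}{16}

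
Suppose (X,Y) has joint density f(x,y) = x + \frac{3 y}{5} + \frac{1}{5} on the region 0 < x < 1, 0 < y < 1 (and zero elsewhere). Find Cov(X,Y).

E[XY] = ∫∫ xy × f(x,y) dx dy = \frac{19}{60}
E[X] = \frac{7}{12}
E[Y] = \frac{11}{20}
Cov(X,Y) = E[XY] - E[X]E[Y] = - \frac{1}{240}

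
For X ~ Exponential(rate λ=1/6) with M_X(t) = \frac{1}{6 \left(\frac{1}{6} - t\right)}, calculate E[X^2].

To find E[X^2], compute M^(2)(0):
M^(1)(t) = \frac{1}{6 \left(\frac{1}{6} - t\right)^{2}}
M^(2)(t) = \frac{1}{3 \left(\frac{1}{6} - t\right)^{3}}
M^(2)(0) = 72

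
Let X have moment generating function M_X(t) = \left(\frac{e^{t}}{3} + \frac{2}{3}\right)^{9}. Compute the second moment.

To find E[X^2], compute M^(2)(0):
M^(1)(t) = 3 \left(\frac{e^{t}}{3} + \frac{2}{3}\right)^{8} e^{t}
M^(2)(t) = 3 \left(\frac{e^{t}}{3} + \frac{2}{3}\right)^{8} e^{t} + 8 \left(\frac{e^{t}}{3} + \frac{2}{3}\right)^{7} e^{2 t}
M^(2)(0) = 11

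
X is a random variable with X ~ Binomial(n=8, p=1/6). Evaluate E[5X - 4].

For X ~ Binomial(n=8, p=1/6):
E[X] = \frac{4}{3}
E[5X - 4] = 5 × E[X] - 4 = \frac{8}{3}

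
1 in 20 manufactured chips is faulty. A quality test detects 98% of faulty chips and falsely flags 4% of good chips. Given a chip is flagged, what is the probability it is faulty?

Let D = the rare event, + = positive/flagged.
P(D) = 1/20
P(+|D) = 98/100 = 49/50
P(+|D') = 4/100 = 1/25
P(+) = P(+|D)P(D) + P(+|D')P(D')
     = \frac{49}{50} × \frac{1}{20} + \frac{1}{25} × \frac{19}{20}
     = \frac{87}{1000}
P(D|+) = P(+|D)P(D)/P(+) = \frac{49}{87}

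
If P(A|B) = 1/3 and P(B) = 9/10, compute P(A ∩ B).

By definition, P(A|B) = P(A ∩ B) / P(B)
So P(A ∩ B) = P(A|B) × P(B)
= 1/3 × 9/10
= 3/10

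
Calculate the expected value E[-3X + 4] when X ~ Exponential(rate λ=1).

For X ~ Exponential(rate λ=1):
E[X] = 1
E[-3X + 4] = -3 × E[X] + 4 = 1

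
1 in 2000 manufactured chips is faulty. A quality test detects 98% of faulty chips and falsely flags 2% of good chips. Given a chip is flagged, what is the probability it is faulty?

Let D = the rare event, + = positive/flagged.
P(D) = 1/2000
P(+|D) = 98/100 = 49/50
P(+|D') = 2/100 = 1/50
P(+) = P(+|D)P(D) + P(+|D')P(D')
     = \frac{49}{50} × \frac{1}{2000} + \frac{1}{50} × \frac{1999}{2000}
     = \frac{64}{3125}
P(D|+) = P(+|D)P(D)/P(+) = \frac{49}{2048}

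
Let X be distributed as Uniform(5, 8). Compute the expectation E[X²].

Using the identity E[X²] = Var(X) + (E[X])²:
E[X] = \frac{13}{2}
Var(X) = \frac{3}{4}
E[X²] = \frac{3}{4} + (\frac{13}{2})²
= 43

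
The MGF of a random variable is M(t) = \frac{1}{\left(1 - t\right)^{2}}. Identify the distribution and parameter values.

The MGF M(t) = \frac{1}{\left(1 - t\right)^{2}} is the standard form for the Gamma distribution.
Comparing with the known MGF formula identifies: Gamma(shape α=2, rate β=1)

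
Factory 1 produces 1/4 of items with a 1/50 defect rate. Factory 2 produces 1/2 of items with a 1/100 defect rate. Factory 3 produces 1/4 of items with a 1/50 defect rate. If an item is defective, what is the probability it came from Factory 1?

Using Bayes' theorem:
P(F1) = 1/4, P(D|F1) = 1/50
P(F2) = 1/2, P(D|F2) = 1/100
P(F3) = 1/4, P(D|F3) = 1/50
P(D) = P(D|F1)P(F1) + P(D|F2)P(F2) + P(D|F3)P(F3)
     = \frac{3}{200}
P(F1|D) = P(D|F1)P(F1) / P(D)
= \frac{1}{3}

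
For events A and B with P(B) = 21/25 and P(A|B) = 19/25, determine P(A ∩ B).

By definition, P(A|B) = P(A ∩ B) / P(B)
So P(A ∩ B) = P(A|B) × P(B)
= 19/25 × 21/25
= 399/625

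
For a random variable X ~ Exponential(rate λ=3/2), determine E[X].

For X ~ Exponential(rate λ=3/2), the expected value is:
E[X] = \frac{2}{3}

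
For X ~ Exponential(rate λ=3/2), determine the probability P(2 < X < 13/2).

P(2 < X < 13/2) = ∫_{2}^{13/2} f(x) dx
where f(x) = \frac{3 e^{- \frac{3 x}{2}}}{2}
= - \frac{1}{e^{\frac{39}{4}}} + e^{-3}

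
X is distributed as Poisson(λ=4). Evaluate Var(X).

For X ~ Poisson(λ=4):
Var(X) = 4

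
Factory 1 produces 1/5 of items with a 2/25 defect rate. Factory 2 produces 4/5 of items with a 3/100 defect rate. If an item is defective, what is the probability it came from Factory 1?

Using Bayes' theorem:
P(F1) = 1/5, P(D|F1) = 2/25
P(F2) = 4/5, P(D|F2) = 3/100
P(D) = P(D|F1)P(F1) + P(D|F2)P(F2)
     = \frac{1}{25}
P(F1|D) = P(D|F1)P(F1) / P(D)
= \frac{2}{5}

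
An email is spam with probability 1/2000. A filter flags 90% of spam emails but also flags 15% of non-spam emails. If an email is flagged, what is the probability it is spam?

Let D = the rare event, + = positive/flagged.
P(D) = 1/2000
P(+|D) = 90/100 = 9/10
P(+|D') = 15/100 = 3/20
P(+) = P(+|D)P(D) + P(+|D')P(D')
     = \frac{9}{10} × \frac{1}{2000} + \frac{3}{20} × \frac{1999}{2000}
     = \frac{1203}{8000}
P(D|+) = P(+|D)P(D)/P(+) = \frac{6}{2005}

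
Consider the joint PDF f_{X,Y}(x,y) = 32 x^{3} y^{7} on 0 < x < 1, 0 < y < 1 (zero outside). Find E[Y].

E[Y] = ∫_0^1 ∫_0^1 y × f(x,y) dx dy
= \frac{8}{9}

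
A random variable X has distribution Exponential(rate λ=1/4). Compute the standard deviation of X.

For X ~ Exponential(rate λ=1/4):
Var(X) = 16
SD(X) = √(Var(X)) = √(16) = 4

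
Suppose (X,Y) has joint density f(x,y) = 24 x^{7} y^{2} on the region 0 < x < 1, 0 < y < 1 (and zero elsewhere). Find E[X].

E[X] = ∫_0^1 ∫_0^1 x × f(x,y) dy dx
= ∫_0^1 ∫_0^1 x × (24 x^{7} y^{2}) dy dx
= \frac{8}{9}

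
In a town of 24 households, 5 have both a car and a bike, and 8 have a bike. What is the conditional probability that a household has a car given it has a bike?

P(A ∩ B) = 5/24
P(B) = 8/24 = 1/3
P(A|B) = P(A ∩ B) / P(B) = (5/24) / (1/3) = 5/8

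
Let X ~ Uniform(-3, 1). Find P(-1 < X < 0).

P(-1 < X < 0) = ∫_{-1}^{0} f(x) dx
where f(x) = \frac{1}{4}
= \frac{1}{4}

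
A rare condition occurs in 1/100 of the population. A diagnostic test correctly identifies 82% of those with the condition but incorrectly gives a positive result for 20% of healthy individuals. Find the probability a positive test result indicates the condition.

Let D = the rare event, + = positive/flagged.
P(D) = 1/100
P(+|D) = 82/100 = 41/50
P(+|D') = 20/100 = 1/5
P(+) = P(+|D)P(D) + P(+|D')P(D')
     = \frac{41}{50} × \frac{1}{100} + \frac{1}{5} × \frac{99}{100}
     = \frac{1031}{5000}
P(D|+) = P(+|D)P(D)/P(+) = \frac{41}{1031}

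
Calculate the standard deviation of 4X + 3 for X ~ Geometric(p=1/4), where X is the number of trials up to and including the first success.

For X ~ Geometric(p=1/4), where X is the number of trials up to and including the first success:
Var(X) = 12
SD(X) = √(Var(X)) = √(12) = 2 \sqrt{3}
SD(4X + 3) = |4| × SD(X) = 4 × 2 \sqrt{3} = 8 \sqrt{3}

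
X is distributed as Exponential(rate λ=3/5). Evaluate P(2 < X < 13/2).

P(2 < X < 13/2) = ∫_{2}^{13/2} f(x) dx
where f(x) = \frac{3 e^{- \frac{3 x}{5}}}{5}
= - \frac{1}{e^{\frac{39}{10}}} + e^{- \frac{6}{5}}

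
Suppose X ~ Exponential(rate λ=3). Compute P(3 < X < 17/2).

P(3 < X < 17/2) = ∫_{3}^{17/2} f(x) dx
where f(x) = 3 e^{- 3 x}
= - \frac{1}{e^{\frac{51}{2}}} + e^{-9}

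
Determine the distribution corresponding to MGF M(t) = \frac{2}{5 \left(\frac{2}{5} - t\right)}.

The MGF M(t) = \frac{2}{5 \left(\frac{2}{5} - t\right)} is the standard form for the Exponential distribution.
Comparing with the known MGF formula identifies: Exponential(rate λ=2/5)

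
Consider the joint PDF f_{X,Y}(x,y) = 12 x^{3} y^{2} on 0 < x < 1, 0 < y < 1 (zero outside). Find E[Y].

E[Y] = ∫_0^1 ∫_0^1 y × f(x,y) dx dy
= \frac{3}{4}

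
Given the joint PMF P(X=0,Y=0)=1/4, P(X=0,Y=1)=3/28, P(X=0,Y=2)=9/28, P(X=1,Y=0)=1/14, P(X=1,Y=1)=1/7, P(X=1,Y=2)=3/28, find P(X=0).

P(X=0) = P(X=0,Y=0) + P(X=0,Y=1) + P(X=0,Y=2)
= 1/4 + 3/28 + 9/28
= 19/28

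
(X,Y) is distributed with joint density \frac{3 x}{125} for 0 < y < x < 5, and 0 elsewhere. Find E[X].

f_X(x) = ∫_0^x \frac{3 x}{125} dy = \frac{3 x^{2}}{125}
E[X] = ∫_0^5 x × (\frac{3 x^{2}}{125}) dx = \frac{15}{4}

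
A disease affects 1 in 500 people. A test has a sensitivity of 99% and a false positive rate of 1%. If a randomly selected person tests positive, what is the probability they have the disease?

Let D = the rare event, + = positive/flagged.
P(D) = 1/500
P(+|D) = 99/100
P(+|D') = 1/100
P(+) = P(+|D)P(D) + P(+|D')P(D')
     = \frac{99}{100} × \frac{1}{500} + \frac{1}{100} × \frac{499}{500}
     = \frac{299}{25000}
P(D|+) = P(+|D)P(D)/P(+) = \frac{99}{598}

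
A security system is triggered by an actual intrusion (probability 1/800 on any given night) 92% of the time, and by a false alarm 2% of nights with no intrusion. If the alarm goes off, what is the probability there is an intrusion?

Let D = the rare event, + = positive/flagged.
P(D) = 1/800
P(+|D) = 92/100 = 23/25
P(+|D') = 2/100 = 1/50
P(+) = P(+|D)P(D) + P(+|D')P(D')
     = \frac{23}{25} × \frac{1}{800} + \frac{1}{50} × \frac{799}{800}
     = \frac{169}{8000}
P(D|+) = P(+|D)P(D)/P(+) = \frac{46}{845}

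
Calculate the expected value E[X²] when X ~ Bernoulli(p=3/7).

Using the identity E[X²] = Var(X) + (E[X])²:
E[X] = \frac{3}{7}
Var(X) = \frac{12}{49}
E[X²] = \frac{12}{49} + (\frac{3}{7})²
= \frac{3}{7}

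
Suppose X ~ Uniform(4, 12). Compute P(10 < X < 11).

P(10 < X < 11) = ∫_{10}^{11} f(x) dx
where f(x) = \frac{1}{8}
= \frac{1}{8}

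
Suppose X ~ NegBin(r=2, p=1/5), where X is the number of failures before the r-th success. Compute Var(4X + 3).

For X ~ NegBin(r=2, p=1/5), where X is the number of failures before the r-th success:
Var(X) = 40
Var(4X + 3) = (4)² × Var(X) = 16 × 40 = 640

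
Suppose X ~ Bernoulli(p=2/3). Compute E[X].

For X ~ Bernoulli(p=2/3), the expected value is:
E[X] = \frac{2}{3}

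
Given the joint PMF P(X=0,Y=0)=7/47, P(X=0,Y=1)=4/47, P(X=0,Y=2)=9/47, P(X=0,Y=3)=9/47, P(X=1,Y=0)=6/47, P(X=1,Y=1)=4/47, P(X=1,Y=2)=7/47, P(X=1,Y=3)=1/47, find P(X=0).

P(X=0) = P(X=0,Y=0) + P(X=0,Y=1) + P(X=0,Y=2) + P(X=0,Y=3)
= 7/47 + 4/47 + 9/47 + 9/47
= 29/47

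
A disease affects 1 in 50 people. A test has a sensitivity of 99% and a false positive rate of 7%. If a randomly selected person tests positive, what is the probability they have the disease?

Let D = the rare event, + = positive/flagged.
P(D) = 1/50
P(+|D) = 99/100
P(+|D') = 7/100
P(+) = P(+|D)P(D) + P(+|D')P(D')
     = \frac{99}{100} × \frac{1}{50} + \frac{7}{100} × \frac{49}{50}
     = \frac{221}{2500}
P(D|+) = P(+|D)P(D)/P(+) = \frac{99}{442}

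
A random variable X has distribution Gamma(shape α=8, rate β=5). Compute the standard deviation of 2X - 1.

For X ~ Gamma(shape α=8, rate β=5):
Var(X) = \frac{8}{25}
SD(X) = √(Var(X)) = √(\frac{8}{25}) = \frac{2 \sqrt{2}}{5}
SD(2X - 1) = |2| × SD(X) = 2 × \frac{2 \sqrt{2}}{5} = \frac{4 \sqrt{2}}{5}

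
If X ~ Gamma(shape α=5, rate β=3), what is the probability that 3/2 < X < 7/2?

P(3/2 < X < 7/2) = ∫_{3/2}^{7/2} f(x) dx
where f(x) = \frac{81 x^{4} e^{- 3 x}}{8}
= \frac{-98051 + 6131 e^{6}}{128 e^{\frac{21}{2}}}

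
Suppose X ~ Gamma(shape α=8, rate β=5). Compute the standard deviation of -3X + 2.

For X ~ Gamma(shape α=8, rate β=5):
Var(X) = \frac{8}{25}
SD(X) = √(Var(X)) = √(\frac{8}{25}) = \frac{2 \sqrt{2}}{5}
SD(-3X + 2) = |-3| × SD(X) = 3 × \frac{2 \sqrt{2}}{5} = \frac{6 \sqrt{2}}{5}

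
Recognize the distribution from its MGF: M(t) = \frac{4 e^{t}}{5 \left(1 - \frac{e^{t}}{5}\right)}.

The MGF M(t) = \frac{4 e^{t}}{5 \left(1 - \frac{e^{t}}{5}\right)} is the standard form for the Geometric distribution.
Comparing with the known MGF formula identifies: Geometric(p=4/5), X = trial number of first success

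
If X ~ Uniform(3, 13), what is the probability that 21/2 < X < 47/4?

P(21/2 < X < 47/4) = ∫_{21/2}^{47/4} f(x) dx
where f(x) = \frac{1}{10}
= \frac{1}{8}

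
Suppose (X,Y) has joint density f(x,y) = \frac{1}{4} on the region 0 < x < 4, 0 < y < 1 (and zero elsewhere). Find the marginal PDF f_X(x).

f_X(x) = ∫_0^1 f(x,y) dy
= ∫_0^1 \frac{1}{4} dy
= \frac{1}{4} for 0 < x < 4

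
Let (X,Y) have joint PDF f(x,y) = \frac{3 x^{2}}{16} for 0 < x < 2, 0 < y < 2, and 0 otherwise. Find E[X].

f_X(x) = ∫_0^2 \frac{3 x^{2}}{16} dy = \frac{3 x^{2}}{8}
E[X] = ∫_0^2 x × (\frac{3 x^{2}}{8}) dx = \frac{3}{2}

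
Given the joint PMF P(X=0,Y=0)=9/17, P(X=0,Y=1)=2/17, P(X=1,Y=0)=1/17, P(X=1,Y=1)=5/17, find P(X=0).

P(X=0) = P(X=0,Y=0) + P(X=0,Y=1)
= 9/17 + 2/17
= 11/17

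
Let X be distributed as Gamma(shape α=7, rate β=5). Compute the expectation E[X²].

Using the identity E[X²] = Var(X) + (E[X])²:
E[X] = \frac{7}{5}
Var(X) = \frac{7}{25}
E[X²] = \frac{7}{25} + (\frac{7}{5})²
= \frac{56}{25}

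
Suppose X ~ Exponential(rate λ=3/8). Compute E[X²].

Using the identity E[X²] = Var(X) + (E[X])²:
E[X] = \frac{8}{3}
Var(X) = \frac{64}{9}
E[X²] = \frac{64}{9} + (\frac{8}{3})²
= \frac{128}{9}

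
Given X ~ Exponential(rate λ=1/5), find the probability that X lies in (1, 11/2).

P(1 < X < 11/2) = ∫_{1}^{11/2} f(x) dx
where f(x) = \frac{e^{- \frac{x}{5}}}{5}
= - \frac{1}{e^{\frac{11}{10}}} + e^{- \frac{1}{5}}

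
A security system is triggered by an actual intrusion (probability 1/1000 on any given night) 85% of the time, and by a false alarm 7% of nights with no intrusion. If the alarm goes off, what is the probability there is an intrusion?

Let D = the rare event, + = positive/flagged.
P(D) = 1/1000
P(+|D) = 85/100 = 17/20
P(+|D') = 7/100
P(+) = P(+|D)P(D) + P(+|D')P(D')
     = \frac{17}{20} × \frac{1}{1000} + \frac{7}{100} × \frac{999}{1000}
     = \frac{3539}{50000}
P(D|+) = P(+|D)P(D)/P(+) = \frac{85}{7078}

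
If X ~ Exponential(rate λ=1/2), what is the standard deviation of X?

For X ~ Exponential(rate λ=1/2):
Var(X) = 4
SD(X) = √(Var(X)) = √(4) = 2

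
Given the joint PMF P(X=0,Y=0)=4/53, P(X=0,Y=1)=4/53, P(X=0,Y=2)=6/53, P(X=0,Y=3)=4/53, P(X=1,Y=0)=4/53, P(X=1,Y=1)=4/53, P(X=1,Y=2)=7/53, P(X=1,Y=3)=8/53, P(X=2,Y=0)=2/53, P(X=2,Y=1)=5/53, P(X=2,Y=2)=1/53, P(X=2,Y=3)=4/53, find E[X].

First find marginal of X:
P(X=0) = 18/53
P(X=1) = 23/53
P(X=2) = 12/53
E[X] = 0 × 18/53 + 1 × 23/53 + 2 × 12/53 = 47/53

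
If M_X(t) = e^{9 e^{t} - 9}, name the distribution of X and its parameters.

The MGF M(t) = e^{9 e^{t} - 9} is the standard form for the Poisson distribution.
Comparing with the known MGF formula identifies: Poisson(λ=9)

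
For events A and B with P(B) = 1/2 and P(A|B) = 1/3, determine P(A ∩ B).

By definition, P(A|B) = P(A ∩ B) / P(B)
So P(A ∩ B) = P(A|B) × P(B)
= 1/3 × 1/2
= 1/6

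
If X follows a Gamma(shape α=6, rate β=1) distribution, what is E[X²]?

Using the identity E[X²] = Var(X) + (E[X])²:
E[X] = 6
Var(X) = 6
E[X²] = 6 + (6)²
= 42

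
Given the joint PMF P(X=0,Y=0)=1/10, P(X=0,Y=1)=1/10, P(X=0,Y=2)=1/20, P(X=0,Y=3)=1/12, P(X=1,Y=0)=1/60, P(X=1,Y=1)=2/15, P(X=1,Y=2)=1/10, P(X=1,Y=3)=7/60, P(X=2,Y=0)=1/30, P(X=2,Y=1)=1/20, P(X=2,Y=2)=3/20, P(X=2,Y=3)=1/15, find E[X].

First find marginal of X:
P(X=0) = 1/3
P(X=1) = 11/30
P(X=2) = 3/10
E[X] = 0 × 1/3 + 1 × 11/30 + 2 × 3/10 = 29/30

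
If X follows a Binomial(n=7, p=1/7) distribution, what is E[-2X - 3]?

For X ~ Binomial(n=7, p=1/7):
E[X] = 1
E[-2X - 3] = -2 × E[X] - 3 = -5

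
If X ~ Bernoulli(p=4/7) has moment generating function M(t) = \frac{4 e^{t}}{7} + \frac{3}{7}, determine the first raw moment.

To find E[X], compute M^(1)(0):
M^(1)(t) = \frac{4 e^{t}}{7}
M^(1)(0) = \frac{4}{7}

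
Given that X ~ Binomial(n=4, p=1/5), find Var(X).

For X ~ Binomial(n=4, p=1/5):
Var(X) = \frac{16}{25}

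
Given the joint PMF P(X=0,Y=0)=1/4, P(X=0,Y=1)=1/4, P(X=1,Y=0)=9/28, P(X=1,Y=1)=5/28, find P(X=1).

P(X=1) = P(X=1,Y=0) + P(X=1,Y=1)
= 9/28 + 5/28
= 1/2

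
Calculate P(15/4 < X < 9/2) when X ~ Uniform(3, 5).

P(15/4 < X < 9/2) = ∫_{15/4}^{9/2} f(x) dx
where f(x) = \frac{1}{2}
= \frac{3}{8}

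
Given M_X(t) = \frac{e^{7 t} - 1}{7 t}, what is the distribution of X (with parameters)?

The MGF M(t) = \frac{e^{7 t} - 1}{7 t} is the standard form for the Uniform distribution.
Comparing with the known MGF formula identifies: Uniform(0, 7)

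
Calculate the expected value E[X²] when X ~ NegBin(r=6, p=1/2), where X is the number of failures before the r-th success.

Using the identity E[X²] = Var(X) + (E[X])²:
E[X] = 6
Var(X) = 12
E[X²] = 12 + (6)²
= 48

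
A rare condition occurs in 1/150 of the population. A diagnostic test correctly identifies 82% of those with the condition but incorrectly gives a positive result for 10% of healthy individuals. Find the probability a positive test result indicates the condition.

Let D = the rare event, + = positive/flagged.
P(D) = 1/150
P(+|D) = 82/100 = 41/50
P(+|D') = 10/100 = 1/10
P(+) = P(+|D)P(D) + P(+|D')P(D')
     = \frac{41}{50} × \frac{1}{150} + \frac{1}{10} × \frac{149}{150}
     = \frac{131}{1250}
P(D|+) = P(+|D)P(D)/P(+) = \frac{41}{786}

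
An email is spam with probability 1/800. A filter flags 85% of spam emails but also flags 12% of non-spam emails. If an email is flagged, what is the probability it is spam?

Let D = the rare event, + = positive/flagged.
P(D) = 1/800
P(+|D) = 85/100 = 17/20
P(+|D') = 12/100 = 3/25
P(+) = P(+|D)P(D) + P(+|D')P(D')
     = \frac{17}{20} × \frac{1}{800} + \frac{3}{25} × \frac{799}{800}
     = \frac{9673}{80000}
P(D|+) = P(+|D)P(D)/P(+) = \frac{5}{569}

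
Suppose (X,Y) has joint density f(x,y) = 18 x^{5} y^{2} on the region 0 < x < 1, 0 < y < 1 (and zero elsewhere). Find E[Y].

E[Y] = ∫_0^1 ∫_0^1 y × f(x,y) dx dy
= \frac{3}{4}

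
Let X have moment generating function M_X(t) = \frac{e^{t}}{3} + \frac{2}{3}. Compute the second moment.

To find E[X^2], compute M^(2)(0):
M^(1)(t) = \frac{e^{t}}{3}
M^(2)(t) = \frac{e^{t}}{3}
M^(2)(0) = \frac{1}{3}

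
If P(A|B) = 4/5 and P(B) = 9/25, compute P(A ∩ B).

By definition, P(A|B) = P(A ∩ B) / P(B)
So P(A ∩ B) = P(A|B) × P(B)
= 4/5 × 9/25
= 36/125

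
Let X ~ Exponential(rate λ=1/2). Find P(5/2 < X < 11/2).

P(5/2 < X < 11/2) = ∫_{5/2}^{11/2} f(x) dx
where f(x) = \frac{e^{- \frac{x}{2}}}{2}
= - \frac{1 - e^{\frac{3}{2}}}{e^{\frac{11}{4}}}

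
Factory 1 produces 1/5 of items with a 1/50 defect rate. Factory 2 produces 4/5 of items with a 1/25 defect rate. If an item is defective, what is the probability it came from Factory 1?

Using Bayes' theorem:
P(F1) = 1/5, P(D|F1) = 1/50
P(F2) = 4/5, P(D|F2) = 1/25
P(D) = P(D|F1)P(F1) + P(D|F2)P(F2)
     = \frac{9}{250}
P(F1|D) = P(D|F1)P(F1) / P(D)
= \frac{1}{9}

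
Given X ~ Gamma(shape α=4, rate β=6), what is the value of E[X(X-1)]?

E[X(X-1)] = E[X² - X] = E[X²] - E[X]
E[X] = \frac{2}{3}
E[X²] = Var(X) + (E[X])² = \frac{1}{9} + (\frac{2}{3})² = \frac{5}{9}
E[X(X-1)] = \frac{5}{9} - \frac{2}{3} = - \frac{1}{9}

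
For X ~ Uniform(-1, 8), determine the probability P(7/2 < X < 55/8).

P(7/2 < X < 55/8) = ∫_{7/2}^{55/8} f(x) dx
where f(x) = \frac{1}{9}
= \frac{3}{8}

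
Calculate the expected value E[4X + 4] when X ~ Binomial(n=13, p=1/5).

For X ~ Binomial(n=13, p=1/5):
E[X] = \frac{13}{5}
E[4X + 4] = 4 × E[X] + 4 = \frac{72}{5}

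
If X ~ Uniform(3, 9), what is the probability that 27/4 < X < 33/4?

P(27/4 < X < 33/4) = ∫_{27/4}^{33/4} f(x) dx
where f(x) = \frac{1}{6}
= \frac{1}{4}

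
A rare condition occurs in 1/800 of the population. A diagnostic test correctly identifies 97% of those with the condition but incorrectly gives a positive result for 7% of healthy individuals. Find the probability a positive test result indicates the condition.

Let D = the rare event, + = positive/flagged.
P(D) = 1/800
P(+|D) = 97/100
P(+|D') = 7/100
P(+) = P(+|D)P(D) + P(+|D')P(D')
     = \frac{97}{100} × \frac{1}{800} + \frac{7}{100} × \frac{799}{800}
     = \frac{569}{8000}
P(D|+) = P(+|D)P(D)/P(+) = \frac{97}{5690}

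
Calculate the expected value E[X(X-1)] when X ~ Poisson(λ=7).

E[X(X-1)] = E[X² - X] = E[X²] - E[X]
E[X] = 7
E[X²] = Var(X) + (E[X])² = 7 + (7)² = 56
E[X(X-1)] = 56 - 7 = 49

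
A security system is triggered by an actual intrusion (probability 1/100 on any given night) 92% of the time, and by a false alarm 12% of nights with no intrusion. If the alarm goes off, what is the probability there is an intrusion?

Let D = the rare event, + = positive/flagged.
P(D) = 1/100
P(+|D) = 92/100 = 23/25
P(+|D') = 12/100 = 3/25
P(+) = P(+|D)P(D) + P(+|D')P(D')
     = \frac{23}{25} × \frac{1}{100} + \frac{3}{25} × \frac{99}{100}
     = \frac{16}{125}
P(D|+) = P(+|D)P(D)/P(+) = \frac{23}{320}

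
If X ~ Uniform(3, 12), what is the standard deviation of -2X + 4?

For X ~ Uniform(3, 12):
Var(X) = \frac{27}{4}
SD(X) = √(Var(X)) = √(\frac{27}{4}) = \frac{3 \sqrt{3}}{2}
SD(-2X + 4) = |-2| × SD(X) = 2 × \frac{3 \sqrt{3}}{2} = 3 \sqrt{3}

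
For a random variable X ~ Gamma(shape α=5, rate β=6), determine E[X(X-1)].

E[X(X-1)] = E[X² - X] = E[X²] - E[X]
E[X] = \frac{5}{6}
E[X²] = Var(X) + (E[X])² = \frac{5}{36} + (\frac{5}{6})² = \frac{5}{6}
E[X(X-1)] = \frac{5}{6} - \frac{5}{6} = 0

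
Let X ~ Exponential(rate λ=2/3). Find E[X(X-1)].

E[X(X-1)] = E[X² - X] = E[X²] - E[X]
E[X] = \frac{3}{2}
E[X²] = Var(X) + (E[X])² = \frac{9}{4} + (\frac{3}{2})² = \frac{9}{2}
E[X(X-1)] = \frac{9}{2} - \frac{3}{2} = 3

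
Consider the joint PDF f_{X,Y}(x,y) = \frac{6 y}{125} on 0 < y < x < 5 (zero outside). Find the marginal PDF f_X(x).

f_X(x) = ∫_0^x \frac{6 y}{125} dy = \frac{3 x^{2}}{125}
for 0 < x < 5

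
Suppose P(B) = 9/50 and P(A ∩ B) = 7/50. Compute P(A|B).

P(A|B) = P(A ∩ B) / P(B)
= (7/50) / (9/50)
= 7/9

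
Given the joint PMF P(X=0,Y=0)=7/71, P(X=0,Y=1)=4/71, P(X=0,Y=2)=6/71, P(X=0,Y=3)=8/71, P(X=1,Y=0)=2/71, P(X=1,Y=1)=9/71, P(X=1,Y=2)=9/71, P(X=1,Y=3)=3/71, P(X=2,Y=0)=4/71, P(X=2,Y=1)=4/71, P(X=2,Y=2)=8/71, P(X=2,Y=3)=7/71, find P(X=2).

P(X=2) = P(X=2,Y=0) + P(X=2,Y=1) + P(X=2,Y=2) + P(X=2,Y=3)
= 4/71 + 4/71 + 8/71 + 7/71
= 23/71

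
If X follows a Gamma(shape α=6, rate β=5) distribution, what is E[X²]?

Using the identity E[X²] = Var(X) + (E[X])²:
E[X] = \frac{6}{5}
Var(X) = \frac{6}{25}
E[X²] = \frac{6}{25} + (\frac{6}{5})²
= \frac{42}{25}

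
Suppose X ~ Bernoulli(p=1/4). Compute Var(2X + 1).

For X ~ Bernoulli(p=1/4):
Var(X) = \frac{3}{16}
Var(2X + 1) = (2)² × Var(X) = 4 × \frac{3}{16} = \frac{3}{4}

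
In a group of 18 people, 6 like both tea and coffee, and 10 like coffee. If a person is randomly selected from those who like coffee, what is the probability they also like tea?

P(A ∩ B) = 6/18 = 1/3
P(B) = 10/18 = 5/9
P(A|B) = P(A ∩ B) / P(B) = (1/3) / (5/9) = 3/5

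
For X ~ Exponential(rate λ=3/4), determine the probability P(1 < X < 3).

P(1 < X < 3) = ∫_{1}^{3} f(x) dx
where f(x) = \frac{3 e^{- \frac{3 x}{4}}}{4}
= - \frac{1 - e^{\frac{3}{2}}}{e^{\frac{9}{4}}}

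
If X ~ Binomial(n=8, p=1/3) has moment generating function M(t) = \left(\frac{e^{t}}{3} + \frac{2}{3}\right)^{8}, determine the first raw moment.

To find E[X], compute M^(1)(0):
M^(1)(t) = \frac{8 \left(\frac{e^{t}}{3} + \frac{2}{3}\right)^{7} e^{t}}{3}
M^(1)(0) = \frac{8}{3}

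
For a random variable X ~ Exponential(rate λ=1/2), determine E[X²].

Using the identity E[X²] = Var(X) + (E[X])²:
E[X] = 2
Var(X) = 4
E[X²] = 4 + (2)²
= 8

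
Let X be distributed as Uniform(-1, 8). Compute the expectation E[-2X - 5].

For X ~ Uniform(-1, 8):
E[X] = \frac{7}{2}
E[-2X - 5] = -2 × E[X] - 5 = -12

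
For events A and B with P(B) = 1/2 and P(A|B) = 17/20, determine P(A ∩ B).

By definition, P(A|B) = P(A ∩ B) / P(B)
So P(A ∩ B) = P(A|B) × P(B)
= 17/20 × 1/2
= 17/40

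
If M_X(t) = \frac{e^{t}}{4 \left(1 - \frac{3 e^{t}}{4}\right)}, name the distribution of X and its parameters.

The MGF M(t) = \frac{e^{t}}{4 \left(1 - \frac{3 e^{t}}{4}\right)} is the standard form for the Geometric distribution.
Comparing with the known MGF formula identifies: Geometric(p=1/4), X = trial number of first success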